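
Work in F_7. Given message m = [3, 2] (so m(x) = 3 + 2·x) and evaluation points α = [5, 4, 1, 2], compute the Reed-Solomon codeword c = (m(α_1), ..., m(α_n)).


c = [6, 4, 5, 0]

Message polynomial: m(x) = 3 + 2·x (mod 7).
For each evaluation point α_i, compute m(α_i) mod 7:
  α_1 = 5: Horner steps 2 → 6, so m(5) = 6.
  α_2 = 4: Horner steps 2 → 4, so m(4) = 4.
  α_3 = 1: Horner steps 2 → 5, so m(1) = 5.
  α_4 = 2: Horner steps 2 → 0, so m(2) = 0.
Codeword c = [6, 4, 5, 0] ∈ F_7^4.


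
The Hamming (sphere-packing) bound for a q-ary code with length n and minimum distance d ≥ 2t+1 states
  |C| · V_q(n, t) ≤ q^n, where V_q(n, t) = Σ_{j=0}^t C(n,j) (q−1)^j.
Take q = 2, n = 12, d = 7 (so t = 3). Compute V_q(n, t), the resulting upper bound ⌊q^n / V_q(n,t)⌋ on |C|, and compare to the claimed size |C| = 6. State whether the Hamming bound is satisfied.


V_q(n, t) = 299, q^n = 4096, Hamming bound = 13, |C| = 6 ≤ bound (satisfied).

Step 1: Compute V_q(n, t) = Σ_{j=0}^3 C(n, j) (q−1)^j.
  j = 0: C(12,0)·(1)^0 = 1·1 = 1.
  j = 1: C(12,1)·(1)^1 = 12·1 = 12.
  j = 2: C(12,2)·(1)^2 = 66·1 = 66.
  j = 3: C(12,3)·(1)^3 = 220·1 = 220.
  V_q(n, t) = 1 + 12 + 66 + 220 = 299.
Step 2: q^n = 2^12 = 4096.
Step 3: Hamming bound ⌊q^n / V_q(n,t)⌋ = ⌊4096/299⌋ = 13.
Step 4: Compare |C| = 6 to 13: satisfied.
The claimed |C| lies below the Hamming bound.


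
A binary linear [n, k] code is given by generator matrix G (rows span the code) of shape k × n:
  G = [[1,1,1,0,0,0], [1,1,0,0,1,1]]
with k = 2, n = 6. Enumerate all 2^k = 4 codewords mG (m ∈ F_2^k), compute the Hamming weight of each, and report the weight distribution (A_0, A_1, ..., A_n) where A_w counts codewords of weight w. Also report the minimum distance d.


Weight distribution: A_0 = 1, A_3 = 2, A_4 = 1. Minimum distance d = 3.

Enumerate all 2^2 = 4 messages m ∈ F_2^2.
For each, compute codeword c = mG in F_2^6, then tally its weight.
  m = 00 → c = 000000, weight = 0.
  m = 10 → c = 111000, weight = 3.
  m = 01 → c = 110011, weight = 4.
  m = 11 → c = 001011, weight = 3.
Tally weights:
  weight 0: 1 codewords.
  weight 3: 2 codewords.
  weight 4: 1 codewords.
Minimum distance d = smallest w > 0 with A_w > 0 = 3.
Sanity: Σ A_w = 4 = 2^2 = 4 ✓.


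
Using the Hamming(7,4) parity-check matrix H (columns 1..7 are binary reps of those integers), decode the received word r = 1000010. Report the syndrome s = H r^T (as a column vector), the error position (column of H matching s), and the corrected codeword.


s = (1, 1, 1)^T, error position = 7, corrected codeword c = 1000011

Compute s = H r^T mod 2 one row at a time:
  s_1 = 0 + 0 + 1 + 0 = 1 ≡ 1 (mod 2).
  s_2 = 0 + 0 + 1 + 0 = 1 ≡ 1 (mod 2).
  s_3 = 1 + 0 + 0 + 0 = 1 ≡ 1 (mod 2).
s = (1, 1, 1)^T — this equals column 7 of H (binary 111), so error is at position 7.
Correct: flip bit 7 of r = 1000010 to get c = 1000011.


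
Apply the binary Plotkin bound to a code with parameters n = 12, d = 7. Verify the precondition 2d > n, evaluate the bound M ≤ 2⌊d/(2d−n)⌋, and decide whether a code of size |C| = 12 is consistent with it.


Plotkin bound M ≤ 6; given |C| = 12 > bound (violated).

Check applicability: 2d = 14, n = 12.
2d − n = 2 > 0, so Plotkin applies.
Compute d/(2d−n) = 7/2 ≈ 3.5000.
⌊d/(2d−n)⌋ = 3.
Plotkin bound: M ≤ 2·3 = 6.
Given |C| = 12, check: VIOLATED.
This |C| is above the Plotkin bound, so no binary code with n = 12, d = 7 and 12 codewords exists.


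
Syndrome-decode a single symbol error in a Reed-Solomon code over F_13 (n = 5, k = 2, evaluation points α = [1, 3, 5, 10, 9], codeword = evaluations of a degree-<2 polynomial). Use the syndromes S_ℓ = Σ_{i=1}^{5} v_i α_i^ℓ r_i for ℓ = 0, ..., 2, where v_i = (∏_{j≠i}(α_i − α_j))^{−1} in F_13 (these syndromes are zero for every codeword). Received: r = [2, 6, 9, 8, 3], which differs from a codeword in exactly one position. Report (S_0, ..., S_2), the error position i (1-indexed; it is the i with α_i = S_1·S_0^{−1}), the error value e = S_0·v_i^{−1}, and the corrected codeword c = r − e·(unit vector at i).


S = (7, 8, 11), error at position 2, error magnitude e = 7, c = [2, 12, 9, 8, 3].

Step 1: column multipliers v_i = (∏_{j≠i}(α_i − α_j))^{−1} mod 13.
  i = 1 (α = 1): (1−3)(1−5)(1−10)(1−9) = (−2)·(−4)·(−9)·(−8) = 576 ≡ 4, so v_1 = 4^{−1} = 10 (mod 13).
  i = 2 (α = 3): (3−1)(3−5)(3−10)(3−9) = 2·(−2)·(−7)·(−6) = −168 ≡ 1, so v_2 = 1^{−1} = 1 (mod 13).
  i = 3 (α = 5): (5−1)(5−3)(5−10)(5−9) = 4·2·(−5)·(−4) = 160 ≡ 4, so v_3 = 4^{−1} = 10 (mod 13).
  i = 4 (α = 10): (10−1)(10−3)(10−5)(10−9) = 9·7·5·1 = 315 ≡ 3, so v_4 = 3^{−1} = 9 (mod 13).
  i = 5 (α = 9): (9−1)(9−3)(9−5)(9−10) = 8·6·4·(−1) = −192 ≡ 3, so v_5 = 3^{−1} = 9 (mod 13).
  v = [10, 1, 10, 9, 9].
Step 2: syndromes of r = [2, 6, 9, 8, 3] (all sums mod 13).
  S_0 = Σ v_i r_i = 10·2 + 1·6 + 10·9 + 9·8 + 9·3 = 215 ≡ 7.
  S_1 = Σ v_i α_i r_i = 10·1·2 + 1·3·6 + 10·5·9 + 9·10·8 + 9·9·3 = 1451 ≡ 8.
  α_i^2 mod 13 = [1, 9, 12, 9, 3].
  S_2 = Σ v_i α_i^2 r_i = 10·1·2 + 1·9·6 + 10·12·9 + 9·9·8 + 9·3·3 = 1883 ≡ 11.
  S = (7, 8, 11) ≠ 0, so r is not a codeword (an error is present).
Step 3: locate the error. For a single error e at position i, S_ℓ = v_i·e·α_i^ℓ, so α_err = S_1/S_0.
  S_0^{−1} = 7^{−1} = 2 (mod 13), so α_err = 8·2 = 16 ≡ 3 = α_2. Error position i = 2.
  Consistency check: S_2/S_1 = 11·5 = 55 ≡ 3 = α_err ✓ (single-error assumption holds).
Step 4: error magnitude e = S_0/v_2 = S_0·∏_{j≠2}(α_2 − α_j) = 7·1 = 7 ≡ 7 (mod 13).
Step 5: correct position 2: c_2 = r_2 − e = 6 − 7 ≡ 12 (mod 13). Hence c = [2, 12, 9, 8, 3].
  Check: interpolating c through the α_i gives m(x) = 10 + 5·x (degree < 2) with m(α_i) = c_i for every i, so c is indeed a codeword.


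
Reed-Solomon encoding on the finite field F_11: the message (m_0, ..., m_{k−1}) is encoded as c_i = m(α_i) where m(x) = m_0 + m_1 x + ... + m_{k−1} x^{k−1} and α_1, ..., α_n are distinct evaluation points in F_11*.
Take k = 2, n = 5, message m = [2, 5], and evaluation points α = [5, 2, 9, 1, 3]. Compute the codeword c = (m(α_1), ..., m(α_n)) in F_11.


c = [5, 1, 3, 7, 6]

Message polynomial: m(x) = 2 + 5·x (mod 11).
For each evaluation point α_i, compute m(α_i) mod 11:
  α_1 = 5: Horner steps 5 → 5, so m(5) = 5.
  α_2 = 2: Horner steps 5 → 1, so m(2) = 1.
  α_3 = 9: Horner steps 5 → 3, so m(9) = 3.
  α_4 = 1: Horner steps 5 → 7, so m(1) = 7.
  α_5 = 3: Horner steps 5 → 6, so m(3) = 6.
Codeword c = [5, 1, 3, 7, 6] ∈ F_11^5.


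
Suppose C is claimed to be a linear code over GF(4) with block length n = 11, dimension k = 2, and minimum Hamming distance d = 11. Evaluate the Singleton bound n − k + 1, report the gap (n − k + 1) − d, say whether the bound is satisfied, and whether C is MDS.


Singleton RHS = n − k + 1 = 10, slack = -1, bound violated (no such code; not MDS).

Singleton bound: d ≤ n − k + 1.
Here n = 11, k = 2, so n − k + 1 = 10.
Given d = 11, check d ≤ 10: NO.
Slack = (n − k + 1) − d = -1.
The slack is negative: d = 11 exceeds n − k + 1 = 10 by 1, so the Singleton bound is violated and no linear [11, 2, 11]_4 code can exist. In particular it is not MDS (MDS requires d = n − k + 1 exactly).
Description: the claimed parameters are [11, 2, 11]_4; such a code would be impossible (violates the Singleton bound).


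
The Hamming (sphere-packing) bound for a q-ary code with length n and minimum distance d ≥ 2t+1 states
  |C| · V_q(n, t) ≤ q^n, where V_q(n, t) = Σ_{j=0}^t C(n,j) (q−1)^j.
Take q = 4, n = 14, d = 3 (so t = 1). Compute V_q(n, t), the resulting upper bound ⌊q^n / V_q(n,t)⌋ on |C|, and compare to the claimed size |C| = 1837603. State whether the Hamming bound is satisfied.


V_q(n, t) = 43, q^n = 268435456, Hamming bound = 6242685, |C| = 1837603 ≤ bound (satisfied).

Step 1: Compute V_q(n, t) = Σ_{j=0}^1 C(n, j) (q−1)^j.
  j = 0: C(14,0)·(3)^0 = 1·1 = 1.
  j = 1: C(14,1)·(3)^1 = 14·3 = 42.
  V_q(n, t) = 1 + 42 = 43.
Step 2: q^n = 4^14 = 268435456.
Step 3: Hamming bound ⌊q^n / V_q(n,t)⌋ = ⌊268435456/43⌋ = 6242685.
Step 4: Compare |C| = 1837603 to 6242685: satisfied.
The claimed |C| lies below the Hamming bound.


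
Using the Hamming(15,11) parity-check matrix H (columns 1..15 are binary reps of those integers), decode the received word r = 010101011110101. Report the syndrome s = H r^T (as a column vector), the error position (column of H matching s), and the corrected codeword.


s = (0, 0, 1, 0)^T, error position = 2, corrected codeword c = 000101011110101

Compute s = H r^T mod 2 one row at a time:
  s_1 = 1 + 1 + 1 + 1 + 0 + 1 + 0 + 1 = 6 ≡ 0 (mod 2).
  s_2 = 1 + 0 + 1 + 0 + 0 + 1 + 0 + 1 = 4 ≡ 0 (mod 2).
  s_3 = 1 + 0 + 1 + 0 + 1 + 1 + 0 + 1 = 5 ≡ 1 (mod 2).
  s_4 = 0 + 0 + 0 + 0 + 1 + 1 + 1 + 1 = 4 ≡ 0 (mod 2).
s = (0, 0, 1, 0)^T — this equals column 2 of H (binary 0010), so error is at position 2.
Correct: flip bit 2 of r = 010101011110101 to get c = 000101011110101.


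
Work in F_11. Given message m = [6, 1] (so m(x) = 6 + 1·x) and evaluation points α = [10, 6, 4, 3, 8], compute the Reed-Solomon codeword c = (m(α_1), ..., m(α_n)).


c = [5, 1, 10, 9, 3]

Message polynomial: m(x) = 6 + 1·x (mod 11).
For each evaluation point α_i, compute m(α_i) mod 11:
  α_1 = 10: Horner steps 1 → 5, so m(10) = 5.
  α_2 = 6: Horner steps 1 → 1, so m(6) = 1.
  α_3 = 4: Horner steps 1 → 10, so m(4) = 10.
  α_4 = 3: Horner steps 1 → 9, so m(3) = 9.
  α_5 = 8: Horner steps 1 → 3, so m(8) = 3.
Codeword c = [5, 1, 10, 9, 3] ∈ F_11^5.


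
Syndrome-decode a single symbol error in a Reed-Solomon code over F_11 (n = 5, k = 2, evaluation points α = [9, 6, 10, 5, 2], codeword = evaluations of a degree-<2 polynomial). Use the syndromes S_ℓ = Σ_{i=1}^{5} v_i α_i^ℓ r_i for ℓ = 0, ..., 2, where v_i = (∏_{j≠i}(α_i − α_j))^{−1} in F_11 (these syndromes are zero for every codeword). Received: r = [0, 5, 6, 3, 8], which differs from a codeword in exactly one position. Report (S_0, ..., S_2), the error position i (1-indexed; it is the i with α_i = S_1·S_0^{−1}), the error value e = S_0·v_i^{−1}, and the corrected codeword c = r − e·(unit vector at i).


S = (8, 3, 8), error at position 3, error magnitude e = 4, c = [0, 5, 2, 3, 8].

Step 1: column multipliers v_i = (∏_{j≠i}(α_i − α_j))^{−1} mod 11.
  i = 1 (α = 9): (9−6)(9−10)(9−5)(9−2) = 3·(−1)·4·7 = −84 ≡ 4, so v_1 = 4^{−1} = 3 (mod 11).
  i = 2 (α = 6): (6−9)(6−10)(6−5)(6−2) = (−3)·(−4)·1·4 = 48 ≡ 4, so v_2 = 4^{−1} = 3 (mod 11).
  i = 3 (α = 10): (10−9)(10−6)(10−5)(10−2) = 1·4·5·8 = 160 ≡ 6, so v_3 = 6^{−1} = 2 (mod 11).
  i = 4 (α = 5): (5−9)(5−6)(5−10)(5−2) = (−4)·(−1)·(−5)·3 = −60 ≡ 6, so v_4 = 6^{−1} = 2 (mod 11).
  i = 5 (α = 2): (2−9)(2−6)(2−10)(2−5) = (−7)·(−4)·(−8)·(−3) = 672 ≡ 1, so v_5 = 1^{−1} = 1 (mod 11).
  v = [3, 3, 2, 2, 1].
Step 2: syndromes of r = [0, 5, 6, 3, 8] (all sums mod 11).
  S_0 = Σ v_i r_i = 3·0 + 3·5 + 2·6 + 2·3 + 1·8 = 41 ≡ 8.
  S_1 = Σ v_i α_i r_i = 3·9·0 + 3·6·5 + 2·10·6 + 2·5·3 + 1·2·8 = 256 ≡ 3.
  α_i^2 mod 11 = [4, 3, 1, 3, 4].
  S_2 = Σ v_i α_i^2 r_i = 3·4·0 + 3·3·5 + 2·1·6 + 2·3·3 + 1·4·8 = 107 ≡ 8.
  S = (8, 3, 8) ≠ 0, so r is not a codeword (an error is present).
Step 3: locate the error. For a single error e at position i, S_ℓ = v_i·e·α_i^ℓ, so α_err = S_1/S_0.
  S_0^{−1} = 8^{−1} = 7 (mod 11), so α_err = 3·7 = 21 ≡ 10 = α_3. Error position i = 3.
  Consistency check: S_2/S_1 = 8·4 = 32 ≡ 10 = α_err ✓ (single-error assumption holds).
Step 4: error magnitude e = S_0/v_3 = S_0·∏_{j≠3}(α_3 − α_j) = 8·6 = 48 ≡ 4 (mod 11).
Step 5: correct position 3: c_3 = r_3 − e = 6 − 4 ≡ 2 (mod 11). Hence c = [0, 5, 2, 3, 8].
  Check: interpolating c through the α_i gives m(x) = 4 + 2·x (degree < 2) with m(α_i) = c_i for every i, so c is indeed a codeword.


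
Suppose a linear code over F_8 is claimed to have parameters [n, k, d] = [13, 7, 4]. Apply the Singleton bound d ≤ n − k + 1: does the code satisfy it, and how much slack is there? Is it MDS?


Singleton RHS = n − k + 1 = 7, slack = 3, bound satisfied, not MDS.

Singleton bound: d ≤ n − k + 1.
Here n = 13, k = 7, so n − k + 1 = 7.
Given d = 4, check d ≤ 7: YES.
Slack = (n − k + 1) − d = 3.
The code is NOT MDS (slack = 3 > 0).
Description: the claimed parameters are [13, 7, 4]_8; such a code would be non-MDS.


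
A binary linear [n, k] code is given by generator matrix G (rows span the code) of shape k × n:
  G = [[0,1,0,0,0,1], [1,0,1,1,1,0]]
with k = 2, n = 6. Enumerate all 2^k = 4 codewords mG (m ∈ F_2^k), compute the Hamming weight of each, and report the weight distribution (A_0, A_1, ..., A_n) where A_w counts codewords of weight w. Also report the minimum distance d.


Weight distribution: A_0 = 1, A_2 = 1, A_4 = 1, A_6 = 1. Minimum distance d = 2.

Enumerate all 2^2 = 4 messages m ∈ F_2^2.
For each, compute codeword c = mG in F_2^6, then tally its weight.
  m = 00 → c = 000000, weight = 0.
  m = 10 → c = 010001, weight = 2.
  m = 01 → c = 101110, weight = 4.
  m = 11 → c = 111111, weight = 6.
Tally weights:
  weight 0: 1 codewords.
  weight 2: 1 codewords.
  weight 4: 1 codewords.
  weight 6: 1 codewords.
Minimum distance d = smallest w > 0 with A_w > 0 = 2.
Sanity: Σ A_w = 4 = 2^2 = 4 ✓.


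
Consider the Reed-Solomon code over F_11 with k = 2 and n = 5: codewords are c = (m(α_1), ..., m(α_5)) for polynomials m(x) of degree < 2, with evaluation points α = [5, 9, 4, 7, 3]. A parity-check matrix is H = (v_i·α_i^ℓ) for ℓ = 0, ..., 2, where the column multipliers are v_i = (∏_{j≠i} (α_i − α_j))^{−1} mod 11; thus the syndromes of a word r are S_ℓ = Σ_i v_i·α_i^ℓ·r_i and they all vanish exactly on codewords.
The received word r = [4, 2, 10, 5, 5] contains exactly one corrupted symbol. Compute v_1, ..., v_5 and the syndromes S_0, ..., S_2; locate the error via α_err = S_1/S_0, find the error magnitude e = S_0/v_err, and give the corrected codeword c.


S = (5, 2, 3), error at position 4, error magnitude e = 2, c = [4, 2, 10, 3, 5].

Step 1: column multipliers v_i = (∏_{j≠i}(α_i − α_j))^{−1} mod 11.
  i = 1 (α = 5): (5−9)(5−4)(5−7)(5−3) = (−4)·1·(−2)·2 = 16 ≡ 5, so v_1 = 5^{−1} = 9 (mod 11).
  i = 2 (α = 9): (9−5)(9−4)(9−7)(9−3) = 4·5·2·6 = 240 ≡ 9, so v_2 = 9^{−1} = 5 (mod 11).
  i = 3 (α = 4): (4−5)(4−9)(4−7)(4−3) = (−1)·(−5)·(−3)·1 = −15 ≡ 7, so v_3 = 7^{−1} = 8 (mod 11).
  i = 4 (α = 7): (7−5)(7−9)(7−4)(7−3) = 2·(−2)·3·4 = −48 ≡ 7, so v_4 = 7^{−1} = 8 (mod 11).
  i = 5 (α = 3): (3−5)(3−9)(3−4)(3−7) = (−2)·(−6)·(−1)·(−4) = 48 ≡ 4, so v_5 = 4^{−1} = 3 (mod 11).
  v = [9, 5, 8, 8, 3].
Step 2: syndromes of r = [4, 2, 10, 5, 5] (all sums mod 11).
  S_0 = Σ v_i r_i = 9·4 + 5·2 + 8·10 + 8·5 + 3·5 = 181 ≡ 5.
  S_1 = Σ v_i α_i r_i = 9·5·4 + 5·9·2 + 8·4·10 + 8·7·5 + 3·3·5 = 915 ≡ 2.
  α_i^2 mod 11 = [3, 4, 5, 5, 9].
  S_2 = Σ v_i α_i^2 r_i = 9·3·4 + 5·4·2 + 8·5·10 + 8·5·5 + 3·9·5 = 883 ≡ 3.
  S = (5, 2, 3) ≠ 0, so r is not a codeword (an error is present).
Step 3: locate the error. For a single error e at position i, S_ℓ = v_i·e·α_i^ℓ, so α_err = S_1/S_0.
  S_0^{−1} = 5^{−1} = 9 (mod 11), so α_err = 2·9 = 18 ≡ 7 = α_4. Error position i = 4.
  Consistency check: S_2/S_1 = 3·6 = 18 ≡ 7 = α_err ✓ (single-error assumption holds).
Step 4: error magnitude e = S_0/v_4 = S_0·∏_{j≠4}(α_4 − α_j) = 5·7 = 35 ≡ 2 (mod 11).
Step 5: correct position 4: c_4 = r_4 − e = 5 − 2 ≡ 3 (mod 11). Hence c = [4, 2, 10, 3, 5].
  Check: interpolating c through the α_i gives m(x) = 1 + 5·x (degree < 2) with m(α_i) = c_i for every i, so c is indeed a codeword.


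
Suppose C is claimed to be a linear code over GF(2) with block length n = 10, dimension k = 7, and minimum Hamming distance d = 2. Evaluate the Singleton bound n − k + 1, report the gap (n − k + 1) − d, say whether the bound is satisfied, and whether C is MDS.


Singleton RHS = n − k + 1 = 4, slack = 2, bound satisfied, not MDS.

Singleton bound: d ≤ n − k + 1.
Here n = 10, k = 7, so n − k + 1 = 4.
Given d = 2, check d ≤ 4: YES.
Slack = (n − k + 1) − d = 2.
The code is NOT MDS (slack = 2 > 0).
Description: the claimed parameters are [10, 7, 2]_2; such a code would be non-MDS.


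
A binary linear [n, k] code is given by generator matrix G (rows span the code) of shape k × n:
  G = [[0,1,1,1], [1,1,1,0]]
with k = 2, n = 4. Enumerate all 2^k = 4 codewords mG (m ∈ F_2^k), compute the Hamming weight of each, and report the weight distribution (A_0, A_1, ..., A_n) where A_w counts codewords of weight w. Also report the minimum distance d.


Weight distribution: A_0 = 1, A_2 = 1, A_3 = 2. Minimum distance d = 2.

Enumerate all 2^2 = 4 messages m ∈ F_2^2.
For each, compute codeword c = mG in F_2^4, then tally its weight.
  m = 00 → c = 0000, weight = 0.
  m = 10 → c = 0111, weight = 3.
  m = 01 → c = 1110, weight = 3.
  m = 11 → c = 1001, weight = 2.
Tally weights:
  weight 0: 1 codewords.
  weight 2: 1 codewords.
  weight 3: 2 codewords.
Minimum distance d = smallest w > 0 with A_w > 0 = 2.
Sanity: Σ A_w = 4 = 2^2 = 4 ✓.


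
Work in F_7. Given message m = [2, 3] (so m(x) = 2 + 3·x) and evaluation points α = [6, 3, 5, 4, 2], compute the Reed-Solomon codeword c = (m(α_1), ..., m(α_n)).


c = [6, 4, 3, 0, 1]

Message polynomial: m(x) = 2 + 3·x (mod 7).
For each evaluation point α_i, compute m(α_i) mod 7:
  α_1 = 6: Horner steps 3 → 6, so m(6) = 6.
  α_2 = 3: Horner steps 3 → 4, so m(3) = 4.
  α_3 = 5: Horner steps 3 → 3, so m(5) = 3.
  α_4 = 4: Horner steps 3 → 0, so m(4) = 0.
  α_5 = 2: Horner steps 3 → 1, so m(2) = 1.
Codeword c = [6, 4, 3, 0, 1] ∈ F_7^5.


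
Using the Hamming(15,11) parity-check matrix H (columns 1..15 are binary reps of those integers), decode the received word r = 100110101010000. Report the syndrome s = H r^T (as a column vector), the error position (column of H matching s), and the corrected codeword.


s = (0, 1, 0, 1)^T, error position = 5, corrected codeword c = 100100101010000

Compute s = H r^T mod 2 one row at a time:
  s_1 = 0 + 1 + 0 + 1 + 0 + 0 + 0 + 0 = 2 ≡ 0 (mod 2).
  s_2 = 1 + 1 + 0 + 1 + 0 + 0 + 0 + 0 = 3 ≡ 1 (mod 2).
  s_3 = 0 + 0 + 0 + 1 + 0 + 1 + 0 + 0 = 2 ≡ 0 (mod 2).
  s_4 = 1 + 0 + 1 + 1 + 1 + 1 + 0 + 0 = 5 ≡ 1 (mod 2).
s = (0, 1, 0, 1)^T — this equals column 5 of H (binary 0101), so error is at position 5.
Correct: flip bit 5 of r = 100110101010000 to get c = 100100101010000.


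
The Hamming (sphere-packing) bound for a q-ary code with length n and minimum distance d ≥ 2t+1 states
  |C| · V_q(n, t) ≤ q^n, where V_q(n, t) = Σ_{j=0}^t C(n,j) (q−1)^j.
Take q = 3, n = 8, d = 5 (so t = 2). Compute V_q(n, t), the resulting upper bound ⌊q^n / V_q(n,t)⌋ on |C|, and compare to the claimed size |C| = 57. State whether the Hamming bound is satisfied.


V_q(n, t) = 129, q^n = 6561, Hamming bound = 50, |C| = 57 > bound (violated).

Step 1: Compute V_q(n, t) = Σ_{j=0}^2 C(n, j) (q−1)^j.
  j = 0: C(8,0)·(2)^0 = 1·1 = 1.
  j = 1: C(8,1)·(2)^1 = 8·2 = 16.
  j = 2: C(8,2)·(2)^2 = 28·4 = 112.
  V_q(n, t) = 1 + 16 + 112 = 129.
Step 2: q^n = 3^8 = 6561.
Step 3: Hamming bound ⌊q^n / V_q(n,t)⌋ = ⌊6561/129⌋ = 50.
Step 4: Compare |C| = 57 to 50: violated.
The claimed |C| lies above the Hamming bound, so no 3-ary code of length 8 with d ≥ 5 can have 57 codewords.


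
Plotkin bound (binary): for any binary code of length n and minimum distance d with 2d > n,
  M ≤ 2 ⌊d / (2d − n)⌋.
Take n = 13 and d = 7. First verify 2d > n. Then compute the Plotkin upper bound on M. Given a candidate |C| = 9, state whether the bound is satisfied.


Plotkin bound M ≤ 14; given |C| = 9 ≤ bound (satisfied).

Check applicability: 2d = 14, n = 13.
2d − n = 1 > 0, so Plotkin applies.
Compute d/(2d−n) = 7/1 ≈ 7.0000.
⌊d/(2d−n)⌋ = 7.
Plotkin bound: M ≤ 2·7 = 14.
Given |C| = 9, check: satisfied.
This |C| is below the Plotkin bound.


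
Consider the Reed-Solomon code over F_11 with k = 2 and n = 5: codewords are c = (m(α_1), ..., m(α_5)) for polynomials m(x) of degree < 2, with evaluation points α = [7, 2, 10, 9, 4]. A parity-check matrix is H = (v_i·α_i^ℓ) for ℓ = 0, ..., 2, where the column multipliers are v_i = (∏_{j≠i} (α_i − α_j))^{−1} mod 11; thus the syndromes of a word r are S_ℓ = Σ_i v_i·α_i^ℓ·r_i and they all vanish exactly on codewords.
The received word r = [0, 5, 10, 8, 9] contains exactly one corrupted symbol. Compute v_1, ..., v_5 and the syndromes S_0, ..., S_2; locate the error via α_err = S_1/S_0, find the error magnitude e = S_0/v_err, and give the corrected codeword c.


S = (9, 8, 1), error at position 1, error magnitude e = 7, c = [4, 5, 10, 8, 9].

Step 1: column multipliers v_i = (∏_{j≠i}(α_i − α_j))^{−1} mod 11.
  i = 1 (α = 7): (7−2)(7−10)(7−9)(7−4) = 5·(−3)·(−2)·3 = 90 ≡ 2, so v_1 = 2^{−1} = 6 (mod 11).
  i = 2 (α = 2): (2−7)(2−10)(2−9)(2−4) = (−5)·(−8)·(−7)·(−2) = 560 ≡ 10, so v_2 = 10^{−1} = 10 (mod 11).
  i = 3 (α = 10): (10−7)(10−2)(10−9)(10−4) = 3·8·1·6 = 144 ≡ 1, so v_3 = 1^{−1} = 1 (mod 11).
  i = 4 (α = 9): (9−7)(9−2)(9−10)(9−4) = 2·7·(−1)·5 = −70 ≡ 7, so v_4 = 7^{−1} = 8 (mod 11).
  i = 5 (α = 4): (4−7)(4−2)(4−10)(4−9) = (−3)·2·(−6)·(−5) = −180 ≡ 7, so v_5 = 7^{−1} = 8 (mod 11).
  v = [6, 10, 1, 8, 8].
Step 2: syndromes of r = [0, 5, 10, 8, 9] (all sums mod 11).
  S_0 = Σ v_i r_i = 6·0 + 10·5 + 1·10 + 8·8 + 8·9 = 196 ≡ 9.
  S_1 = Σ v_i α_i r_i = 6·7·0 + 10·2·5 + 1·10·10 + 8·9·8 + 8·4·9 = 1064 ≡ 8.
  α_i^2 mod 11 = [5, 4, 1, 4, 5].
  S_2 = Σ v_i α_i^2 r_i = 6·5·0 + 10·4·5 + 1·1·10 + 8·4·8 + 8·5·9 = 826 ≡ 1.
  S = (9, 8, 1) ≠ 0, so r is not a codeword (an error is present).
Step 3: locate the error. For a single error e at position i, S_ℓ = v_i·e·α_i^ℓ, so α_err = S_1/S_0.
  S_0^{−1} = 9^{−1} = 5 (mod 11), so α_err = 8·5 = 40 ≡ 7 = α_1. Error position i = 1.
  Consistency check: S_2/S_1 = 1·7 = 7 ≡ 7 = α_err ✓ (single-error assumption holds).
Step 4: error magnitude e = S_0/v_1 = S_0·∏_{j≠1}(α_1 − α_j) = 9·2 = 18 ≡ 7 (mod 11).
Step 5: correct position 1: c_1 = r_1 − e = 0 − 7 ≡ 4 (mod 11). Hence c = [4, 5, 10, 8, 9].
  Check: interpolating c through the α_i gives m(x) = 1 + 2·x (degree < 2) with m(α_i) = c_i for every i, so c is indeed a codeword.


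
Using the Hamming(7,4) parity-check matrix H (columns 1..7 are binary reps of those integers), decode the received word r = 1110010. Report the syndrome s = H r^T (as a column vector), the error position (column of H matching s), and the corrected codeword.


s = (1, 1, 0)^T, error position = 6, corrected codeword c = 1110000

Compute s = H r^T mod 2 one row at a time:
  s_1 = 0 + 0 + 1 + 0 = 1 ≡ 1 (mod 2).
  s_2 = 1 + 1 + 1 + 0 = 3 ≡ 1 (mod 2).
  s_3 = 1 + 1 + 0 + 0 = 2 ≡ 0 (mod 2).
s = (1, 1, 0)^T — this equals column 6 of H (binary 110), so error is at position 6.
Correct: flip bit 6 of r = 1110010 to get c = 1110000.


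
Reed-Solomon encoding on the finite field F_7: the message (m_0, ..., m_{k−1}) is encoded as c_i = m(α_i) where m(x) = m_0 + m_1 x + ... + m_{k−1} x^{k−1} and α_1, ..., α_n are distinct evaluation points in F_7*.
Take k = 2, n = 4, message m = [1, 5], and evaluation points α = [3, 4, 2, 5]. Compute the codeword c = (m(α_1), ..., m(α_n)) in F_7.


c = [2, 0, 4, 5]

Message polynomial: m(x) = 1 + 5·x (mod 7).
For each evaluation point α_i, compute m(α_i) mod 7:
  α_1 = 3: Horner steps 5 → 2, so m(3) = 2.
  α_2 = 4: Horner steps 5 → 0, so m(4) = 0.
  α_3 = 2: Horner steps 5 → 4, so m(2) = 4.
  α_4 = 5: Horner steps 5 → 5, so m(5) = 5.
Codeword c = [2, 0, 4, 5] ∈ F_7^4.


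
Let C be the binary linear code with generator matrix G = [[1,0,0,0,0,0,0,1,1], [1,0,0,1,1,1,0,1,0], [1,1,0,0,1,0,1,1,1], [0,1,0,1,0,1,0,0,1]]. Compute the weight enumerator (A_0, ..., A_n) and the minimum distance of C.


Weight distribution: A_0 = 1, A_1 = 1, A_2 = 1, A_3 = 2, A_4 = 3, A_5 = 5, A_6 = 3. Minimum distance d = 1.

Enumerate all 2^4 = 16 messages m ∈ F_2^4.
For each, compute codeword c = mG in F_2^9, then tally its weight.
  m = 0000 → c = 000000000, weight = 0.
  m = 1000 → c = 100000011, weight = 3.
  m = 0100 → c = 100111010, weight = 5.
  m = 1100 → c = 000111001, weight = 4.
  m = 0010 → c = 110010111, weight = 6.
  m = 1010 → c = 010010100, weight = 3.
  m = 0110 → c = 010101101, weight = 5.
  m = 1110 → c = 110101110, weight = 6.
  m = 0001 → c = 010101001, weight = 4.
  m = 1001 → c = 110101010, weight = 5.
  m = 0101 → c = 110010011, weight = 5.
  m = 1101 → c = 010010000, weight = 2.
  m = 0011 → c = 100111110, weight = 6.
  m = 1011 → c = 000111101, weight = 5.
  m = 0111 → c = 000000100, weight = 1.
  m = 1111 → c = 100000111, weight = 4.
Tally weights:
  weight 0: 1 codewords.
  weight 1: 1 codewords.
  weight 2: 1 codewords.
  weight 3: 2 codewords.
  weight 4: 3 codewords.
  weight 5: 5 codewords.
  weight 6: 3 codewords.
Minimum distance d = smallest w > 0 with A_w > 0 = 1.
Sanity: Σ A_w = 16 = 2^4 = 16 ✓.


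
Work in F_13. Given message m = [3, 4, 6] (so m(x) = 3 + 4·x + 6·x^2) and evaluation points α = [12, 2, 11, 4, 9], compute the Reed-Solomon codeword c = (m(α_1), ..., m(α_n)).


c = [5, 9, 6, 11, 5]

Message polynomial: m(x) = 3 + 4·x + 6·x^2 (mod 13).
For each evaluation point α_i, compute m(α_i) mod 13:
  α_1 = 12: Horner steps 6 → 11 → 5, so m(12) = 5.
  α_2 = 2: Horner steps 6 → 3 → 9, so m(2) = 9.
  α_3 = 11: Horner steps 6 → 5 → 6, so m(11) = 6.
  α_4 = 4: Horner steps 6 → 2 → 11, so m(4) = 11.
  α_5 = 9: Horner steps 6 → 6 → 5, so m(9) = 5.
Codeword c = [5, 9, 6, 11, 5] ∈ F_13^5.


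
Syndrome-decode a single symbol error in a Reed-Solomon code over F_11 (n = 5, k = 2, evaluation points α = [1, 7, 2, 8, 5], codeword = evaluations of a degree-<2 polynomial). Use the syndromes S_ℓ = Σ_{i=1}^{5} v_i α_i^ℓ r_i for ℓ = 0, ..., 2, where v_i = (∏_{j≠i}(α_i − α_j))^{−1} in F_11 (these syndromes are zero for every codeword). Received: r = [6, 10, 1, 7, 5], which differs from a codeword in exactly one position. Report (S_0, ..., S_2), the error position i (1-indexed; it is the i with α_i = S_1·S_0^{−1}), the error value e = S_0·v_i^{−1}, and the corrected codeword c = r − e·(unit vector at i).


S = (1, 2, 4), error at position 3, error magnitude e = 9, c = [6, 10, 3, 7, 5].

Step 1: column multipliers v_i = (∏_{j≠i}(α_i − α_j))^{−1} mod 11.
  i = 1 (α = 1): (1−7)(1−2)(1−8)(1−5) = (−6)·(−1)·(−7)·(−4) = 168 ≡ 3, so v_1 = 3^{−1} = 4 (mod 11).
  i = 2 (α = 7): (7−1)(7−2)(7−8)(7−5) = 6·5·(−1)·2 = −60 ≡ 6, so v_2 = 6^{−1} = 2 (mod 11).
  i = 3 (α = 2): (2−1)(2−7)(2−8)(2−5) = 1·(−5)·(−6)·(−3) = −90 ≡ 9, so v_3 = 9^{−1} = 5 (mod 11).
  i = 4 (α = 8): (8−1)(8−7)(8−2)(8−5) = 7·1·6·3 = 126 ≡ 5, so v_4 = 5^{−1} = 9 (mod 11).
  i = 5 (α = 5): (5−1)(5−7)(5−2)(5−8) = 4·(−2)·3·(−3) = 72 ≡ 6, so v_5 = 6^{−1} = 2 (mod 11).
  v = [4, 2, 5, 9, 2].
Step 2: syndromes of r = [6, 10, 1, 7, 5] (all sums mod 11).
  S_0 = Σ v_i r_i = 4·6 + 2·10 + 5·1 + 9·7 + 2·5 = 122 ≡ 1.
  S_1 = Σ v_i α_i r_i = 4·1·6 + 2·7·10 + 5·2·1 + 9·8·7 + 2·5·5 = 728 ≡ 2.
  α_i^2 mod 11 = [1, 5, 4, 9, 3].
  S_2 = Σ v_i α_i^2 r_i = 4·1·6 + 2·5·10 + 5·4·1 + 9·9·7 + 2·3·5 = 741 ≡ 4.
  S = (1, 2, 4) ≠ 0, so r is not a codeword (an error is present).
Step 3: locate the error. For a single error e at position i, S_ℓ = v_i·e·α_i^ℓ, so α_err = S_1/S_0.
  S_0^{−1} = 1^{−1} = 1 (mod 11), so α_err = 2·1 = 2 ≡ 2 = α_3. Error position i = 3.
  Consistency check: S_2/S_1 = 4·6 = 24 ≡ 2 = α_err ✓ (single-error assumption holds).
Step 4: error magnitude e = S_0/v_3 = S_0·∏_{j≠3}(α_3 − α_j) = 1·9 = 9 ≡ 9 (mod 11).
Step 5: correct position 3: c_3 = r_3 − e = 1 − 9 ≡ 3 (mod 11). Hence c = [6, 10, 3, 7, 5].
  Check: interpolating c through the α_i gives m(x) = 9 + 8·x (degree < 2) with m(α_i) = c_i for every i, so c is indeed a codeword.


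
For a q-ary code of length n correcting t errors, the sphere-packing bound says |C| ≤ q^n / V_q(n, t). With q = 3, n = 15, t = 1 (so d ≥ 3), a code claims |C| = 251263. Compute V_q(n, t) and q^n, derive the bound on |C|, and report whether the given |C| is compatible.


V_q(n, t) = 31, q^n = 14348907, Hamming bound = 462867, |C| = 251263 ≤ bound (satisfied).

Step 1: Compute V_q(n, t) = Σ_{j=0}^1 C(n, j) (q−1)^j.
  j = 0: C(15,0)·(2)^0 = 1·1 = 1.
  j = 1: C(15,1)·(2)^1 = 15·2 = 30.
  V_q(n, t) = 1 + 30 = 31.
Step 2: q^n = 3^15 = 14348907.
Step 3: Hamming bound ⌊q^n / V_q(n,t)⌋ = ⌊14348907/31⌋ = 462867.
Step 4: Compare |C| = 251263 to 462867: satisfied.
The claimed |C| lies below the Hamming bound.


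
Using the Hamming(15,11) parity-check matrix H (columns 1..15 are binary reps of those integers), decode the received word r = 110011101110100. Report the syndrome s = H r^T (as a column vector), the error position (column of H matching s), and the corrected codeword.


s = (0, 0, 1, 0)^T, error position = 2, corrected codeword c = 100011101110100

Compute s = H r^T mod 2 one row at a time:
  s_1 = 0 + 1 + 1 + 1 + 0 + 1 + 0 + 0 = 4 ≡ 0 (mod 2).
  s_2 = 0 + 1 + 1 + 1 + 0 + 1 + 0 + 0 = 4 ≡ 0 (mod 2).
  s_3 = 1 + 0 + 1 + 1 + 1 + 1 + 0 + 0 = 5 ≡ 1 (mod 2).
  s_4 = 1 + 0 + 1 + 1 + 1 + 1 + 1 + 0 = 6 ≡ 0 (mod 2).
s = (0, 0, 1, 0)^T — this equals column 2 of H (binary 0010), so error is at position 2.
Correct: flip bit 2 of r = 110011101110100 to get c = 100011101110100.


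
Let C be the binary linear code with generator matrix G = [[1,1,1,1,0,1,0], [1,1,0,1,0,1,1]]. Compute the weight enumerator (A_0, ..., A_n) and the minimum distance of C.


Weight distribution: A_0 = 1, A_2 = 1, A_5 = 2. Minimum distance d = 2.

Enumerate all 2^2 = 4 messages m ∈ F_2^2.
For each, compute codeword c = mG in F_2^7, then tally its weight.
  m = 00 → c = 0000000, weight = 0.
  m = 10 → c = 1111010, weight = 5.
  m = 01 → c = 1101011, weight = 5.
  m = 11 → c = 0010001, weight = 2.
Tally weights:
  weight 0: 1 codewords.
  weight 2: 1 codewords.
  weight 5: 2 codewords.
Minimum distance d = smallest w > 0 with A_w > 0 = 2.
Sanity: Σ A_w = 4 = 2^2 = 4 ✓.


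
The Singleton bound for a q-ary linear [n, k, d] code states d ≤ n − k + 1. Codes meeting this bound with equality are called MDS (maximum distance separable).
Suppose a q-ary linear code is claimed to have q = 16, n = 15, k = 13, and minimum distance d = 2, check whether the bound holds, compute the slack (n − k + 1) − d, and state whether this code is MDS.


Singleton RHS = n − k + 1 = 3, slack = 1, bound satisfied, not MDS.

Singleton bound: d ≤ n − k + 1.
Here n = 15, k = 13, so n − k + 1 = 3.
Given d = 2, check d ≤ 3: YES.
Slack = (n − k + 1) − d = 1.
The code is NOT MDS (slack = 1 > 0).
Description: the claimed parameters are [15, 13, 2]_16; such a code would be non-MDS.


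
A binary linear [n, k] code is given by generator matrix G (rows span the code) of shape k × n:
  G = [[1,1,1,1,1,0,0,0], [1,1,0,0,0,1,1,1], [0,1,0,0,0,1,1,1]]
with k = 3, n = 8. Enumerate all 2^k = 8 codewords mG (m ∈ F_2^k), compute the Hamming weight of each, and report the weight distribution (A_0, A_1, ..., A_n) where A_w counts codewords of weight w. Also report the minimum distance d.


Weight distribution: A_0 = 1, A_1 = 1, A_4 = 2, A_5 = 2, A_6 = 1, A_7 = 1. Minimum distance d = 1.

Enumerate all 2^3 = 8 messages m ∈ F_2^3.
For each, compute codeword c = mG in F_2^8, then tally its weight.
  m = 000 → c = 00000000, weight = 0.
  m = 100 → c = 11111000, weight = 5.
  m = 010 → c = 11000111, weight = 5.
  m = 110 → c = 00111111, weight = 6.
  m = 001 → c = 01000111, weight = 4.
  m = 101 → c = 10111111, weight = 7.
  m = 011 → c = 10000000, weight = 1.
  m = 111 → c = 01111000, weight = 4.
Tally weights:
  weight 0: 1 codewords.
  weight 1: 1 codewords.
  weight 4: 2 codewords.
  weight 5: 2 codewords.
  weight 6: 1 codewords.
  weight 7: 1 codewords.
Minimum distance d = smallest w > 0 with A_w > 0 = 1.
Sanity: Σ A_w = 8 = 2^3 = 8 ✓.


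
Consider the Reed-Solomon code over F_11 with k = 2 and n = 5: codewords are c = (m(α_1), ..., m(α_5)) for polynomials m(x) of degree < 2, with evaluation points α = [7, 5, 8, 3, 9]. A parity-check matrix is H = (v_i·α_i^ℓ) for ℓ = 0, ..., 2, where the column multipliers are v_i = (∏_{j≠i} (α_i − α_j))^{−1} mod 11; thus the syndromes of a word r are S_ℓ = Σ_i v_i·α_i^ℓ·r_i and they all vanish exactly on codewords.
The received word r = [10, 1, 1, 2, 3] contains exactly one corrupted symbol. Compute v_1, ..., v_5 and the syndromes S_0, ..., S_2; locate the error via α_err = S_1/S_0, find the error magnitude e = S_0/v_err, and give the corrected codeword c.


S = (4, 9, 1), error at position 2, error magnitude e = 6, c = [10, 6, 1, 2, 3].

Step 1: column multipliers v_i = (∏_{j≠i}(α_i − α_j))^{−1} mod 11.
  i = 1 (α = 7): (7−5)(7−8)(7−3)(7−9) = 2·(−1)·4·(−2) = 16 ≡ 5, so v_1 = 5^{−1} = 9 (mod 11).
  i = 2 (α = 5): (5−7)(5−8)(5−3)(5−9) = (−2)·(−3)·2·(−4) = −48 ≡ 7, so v_2 = 7^{−1} = 8 (mod 11).
  i = 3 (α = 8): (8−7)(8−5)(8−3)(8−9) = 1·3·5·(−1) = −15 ≡ 7, so v_3 = 7^{−1} = 8 (mod 11).
  i = 4 (α = 3): (3−7)(3−5)(3−8)(3−9) = (−4)·(−2)·(−5)·(−6) = 240 ≡ 9, so v_4 = 9^{−1} = 5 (mod 11).
  i = 5 (α = 9): (9−7)(9−5)(9−8)(9−3) = 2·4·1·6 = 48 ≡ 4, so v_5 = 4^{−1} = 3 (mod 11).
  v = [9, 8, 8, 5, 3].
Step 2: syndromes of r = [10, 1, 1, 2, 3] (all sums mod 11).
  S_0 = Σ v_i r_i = 9·10 + 8·1 + 8·1 + 5·2 + 3·3 = 125 ≡ 4.
  S_1 = Σ v_i α_i r_i = 9·7·10 + 8·5·1 + 8·8·1 + 5·3·2 + 3·9·3 = 845 ≡ 9.
  α_i^2 mod 11 = [5, 3, 9, 9, 4].
  S_2 = Σ v_i α_i^2 r_i = 9·5·10 + 8·3·1 + 8·9·1 + 5·9·2 + 3·4·3 = 672 ≡ 1.
  S = (4, 9, 1) ≠ 0, so r is not a codeword (an error is present).
Step 3: locate the error. For a single error e at position i, S_ℓ = v_i·e·α_i^ℓ, so α_err = S_1/S_0.
  S_0^{−1} = 4^{−1} = 3 (mod 11), so α_err = 9·3 = 27 ≡ 5 = α_2. Error position i = 2.
  Consistency check: S_2/S_1 = 1·5 = 5 ≡ 5 = α_err ✓ (single-error assumption holds).
Step 4: error magnitude e = S_0/v_2 = S_0·∏_{j≠2}(α_2 − α_j) = 4·7 = 28 ≡ 6 (mod 11).
Step 5: correct position 2: c_2 = r_2 − e = 1 − 6 ≡ 6 (mod 11). Hence c = [10, 6, 1, 2, 3].
  Check: interpolating c through the α_i gives m(x) = 7 + 2·x (degree < 2) with m(α_i) = c_i for every i, so c is indeed a codeword.


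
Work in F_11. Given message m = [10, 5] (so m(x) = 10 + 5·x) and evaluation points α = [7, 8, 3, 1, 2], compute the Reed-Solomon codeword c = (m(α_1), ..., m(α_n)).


c = [1, 6, 3, 4, 9]

Message polynomial: m(x) = 10 + 5·x (mod 11).
For each evaluation point α_i, compute m(α_i) mod 11:
  α_1 = 7: Horner steps 5 → 1, so m(7) = 1.
  α_2 = 8: Horner steps 5 → 6, so m(8) = 6.
  α_3 = 3: Horner steps 5 → 3, so m(3) = 3.
  α_4 = 1: Horner steps 5 → 4, so m(1) = 4.
  α_5 = 2: Horner steps 5 → 9, so m(2) = 9.
Codeword c = [1, 6, 3, 4, 9] ∈ F_11^5.


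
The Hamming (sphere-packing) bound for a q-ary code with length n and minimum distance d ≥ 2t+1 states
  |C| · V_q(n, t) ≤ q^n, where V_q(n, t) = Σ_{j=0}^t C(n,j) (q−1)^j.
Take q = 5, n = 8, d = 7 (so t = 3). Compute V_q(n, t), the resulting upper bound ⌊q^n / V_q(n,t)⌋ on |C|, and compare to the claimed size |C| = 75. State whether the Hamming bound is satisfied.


V_q(n, t) = 4065, q^n = 390625, Hamming bound = 96, |C| = 75 ≤ bound (satisfied).

Step 1: Compute V_q(n, t) = Σ_{j=0}^3 C(n, j) (q−1)^j.
  j = 0: C(8,0)·(4)^0 = 1·1 = 1.
  j = 1: C(8,1)·(4)^1 = 8·4 = 32.
  j = 2: C(8,2)·(4)^2 = 28·16 = 448.
  j = 3: C(8,3)·(4)^3 = 56·64 = 3584.
  V_q(n, t) = 1 + 32 + 448 + 3584 = 4065.
Step 2: q^n = 5^8 = 390625.
Step 3: Hamming bound ⌊q^n / V_q(n,t)⌋ = ⌊390625/4065⌋ = 96.
Step 4: Compare |C| = 75 to 96: satisfied.
The claimed |C| lies below the Hamming bound.


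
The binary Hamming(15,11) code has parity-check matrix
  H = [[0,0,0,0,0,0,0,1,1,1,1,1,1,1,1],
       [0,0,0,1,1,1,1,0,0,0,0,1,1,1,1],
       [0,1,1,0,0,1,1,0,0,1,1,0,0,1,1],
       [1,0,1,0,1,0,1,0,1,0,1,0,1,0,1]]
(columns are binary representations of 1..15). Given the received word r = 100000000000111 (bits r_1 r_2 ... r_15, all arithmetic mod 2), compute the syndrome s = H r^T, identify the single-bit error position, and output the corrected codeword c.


s = (1, 1, 0, 1)^T, error position = 13, corrected codeword c = 100000000000011

Compute s = H r^T mod 2 one row at a time:
  s_1 = 0 + 0 + 0 + 0 + 0 + 1 + 1 + 1 = 3 ≡ 1 (mod 2).
  s_2 = 0 + 0 + 0 + 0 + 0 + 1 + 1 + 1 = 3 ≡ 1 (mod 2).
  s_3 = 0 + 0 + 0 + 0 + 0 + 0 + 1 + 1 = 2 ≡ 0 (mod 2).
  s_4 = 1 + 0 + 0 + 0 + 0 + 0 + 1 + 1 = 3 ≡ 1 (mod 2).
s = (1, 1, 0, 1)^T — this equals column 13 of H (binary 1101), so error is at position 13.
Correct: flip bit 13 of r = 100000000000111 to get c = 100000000000011.


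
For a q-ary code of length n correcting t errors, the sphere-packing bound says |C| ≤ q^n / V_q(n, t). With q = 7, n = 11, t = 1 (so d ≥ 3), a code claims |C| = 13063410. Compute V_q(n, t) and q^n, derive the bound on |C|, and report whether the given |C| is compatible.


V_q(n, t) = 67, q^n = 1977326743, Hamming bound = 29512339, |C| = 13063410 ≤ bound (satisfied).

Step 1: Compute V_q(n, t) = Σ_{j=0}^1 C(n, j) (q−1)^j.
  j = 0: C(11,0)·(6)^0 = 1·1 = 1.
  j = 1: C(11,1)·(6)^1 = 11·6 = 66.
  V_q(n, t) = 1 + 66 = 67.
Step 2: q^n = 7^11 = 1977326743.
Step 3: Hamming bound ⌊q^n / V_q(n,t)⌋ = ⌊1977326743/67⌋ = 29512339.
Step 4: Compare |C| = 13063410 to 29512339: satisfied.
The claimed |C| lies below the Hamming bound.


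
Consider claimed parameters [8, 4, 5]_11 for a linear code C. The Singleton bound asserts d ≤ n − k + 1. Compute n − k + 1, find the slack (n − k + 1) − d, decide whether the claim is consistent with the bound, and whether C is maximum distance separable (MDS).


Singleton RHS = n − k + 1 = 5, slack = 0, bound satisfied, MDS.

Singleton bound: d ≤ n − k + 1.
Here n = 8, k = 4, so n − k + 1 = 5.
Given d = 5, check d ≤ 5: YES.
Slack = (n − k + 1) − d = 0.
The code is MDS (slack = 0).
Description: the claimed parameters are [8, 4, 5]_11; such a code would be MDS (meets Singleton bound).


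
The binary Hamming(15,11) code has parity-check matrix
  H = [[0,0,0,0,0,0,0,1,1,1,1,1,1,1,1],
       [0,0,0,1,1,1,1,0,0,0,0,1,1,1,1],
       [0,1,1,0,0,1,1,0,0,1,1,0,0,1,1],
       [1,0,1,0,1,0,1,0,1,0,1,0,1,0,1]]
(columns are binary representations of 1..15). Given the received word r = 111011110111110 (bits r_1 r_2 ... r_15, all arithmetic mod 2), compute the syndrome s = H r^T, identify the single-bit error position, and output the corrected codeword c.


s = (0, 0, 1, 0)^T, error position = 2, corrected codeword c = 101011110111110

Compute s = H r^T mod 2 one row at a time:
  s_1 = 1 + 0 + 1 + 1 + 1 + 1 + 1 + 0 = 6 ≡ 0 (mod 2).
  s_2 = 0 + 1 + 1 + 1 + 1 + 1 + 1 + 0 = 6 ≡ 0 (mod 2).
  s_3 = 1 + 1 + 1 + 1 + 1 + 1 + 1 + 0 = 7 ≡ 1 (mod 2).
  s_4 = 1 + 1 + 1 + 1 + 0 + 1 + 1 + 0 = 6 ≡ 0 (mod 2).
s = (0, 0, 1, 0)^T — this equals column 2 of H (binary 0010), so error is at position 2.
Correct: flip bit 2 of r = 111011110111110 to get c = 101011110111110.


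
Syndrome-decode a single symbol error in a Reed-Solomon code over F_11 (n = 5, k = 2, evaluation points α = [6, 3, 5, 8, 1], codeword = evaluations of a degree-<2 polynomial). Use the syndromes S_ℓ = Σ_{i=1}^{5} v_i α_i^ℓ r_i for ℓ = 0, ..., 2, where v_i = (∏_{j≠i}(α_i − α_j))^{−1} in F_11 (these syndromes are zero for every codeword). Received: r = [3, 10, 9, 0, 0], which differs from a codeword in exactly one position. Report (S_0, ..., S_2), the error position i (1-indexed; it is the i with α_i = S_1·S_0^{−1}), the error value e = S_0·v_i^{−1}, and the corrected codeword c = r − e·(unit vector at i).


S = (9, 6, 4), error at position 4, error magnitude e = 9, c = [3, 10, 9, 2, 0].

Step 1: column multipliers v_i = (∏_{j≠i}(α_i − α_j))^{−1} mod 11.
  i = 1 (α = 6): (6−3)(6−5)(6−8)(6−1) = 3·1·(−2)·5 = −30 ≡ 3, so v_1 = 3^{−1} = 4 (mod 11).
  i = 2 (α = 3): (3−6)(3−5)(3−8)(3−1) = (−3)·(−2)·(−5)·2 = −60 ≡ 6, so v_2 = 6^{−1} = 2 (mod 11).
  i = 3 (α = 5): (5−6)(5−3)(5−8)(5−1) = (−1)·2·(−3)·4 = 24 ≡ 2, so v_3 = 2^{−1} = 6 (mod 11).
  i = 4 (α = 8): (8−6)(8−3)(8−5)(8−1) = 2·5·3·7 = 210 ≡ 1, so v_4 = 1^{−1} = 1 (mod 11).
  i = 5 (α = 1): (1−6)(1−3)(1−5)(1−8) = (−5)·(−2)·(−4)·(−7) = 280 ≡ 5, so v_5 = 5^{−1} = 9 (mod 11).
  v = [4, 2, 6, 1, 9].
Step 2: syndromes of r = [3, 10, 9, 0, 0] (all sums mod 11).
  S_0 = Σ v_i r_i = 4·3 + 2·10 + 6·9 + 1·0 + 9·0 = 86 ≡ 9.
  S_1 = Σ v_i α_i r_i = 4·6·3 + 2·3·10 + 6·5·9 + 1·8·0 + 9·1·0 = 402 ≡ 6.
  α_i^2 mod 11 = [3, 9, 3, 9, 1].
  S_2 = Σ v_i α_i^2 r_i = 4·3·3 + 2·9·10 + 6·3·9 + 1·9·0 + 9·1·0 = 378 ≡ 4.
  S = (9, 6, 4) ≠ 0, so r is not a codeword (an error is present).
Step 3: locate the error. For a single error e at position i, S_ℓ = v_i·e·α_i^ℓ, so α_err = S_1/S_0.
  S_0^{−1} = 9^{−1} = 5 (mod 11), so α_err = 6·5 = 30 ≡ 8 = α_4. Error position i = 4.
  Consistency check: S_2/S_1 = 4·2 = 8 ≡ 8 = α_err ✓ (single-error assumption holds).
Step 4: error magnitude e = S_0/v_4 = S_0·∏_{j≠4}(α_4 − α_j) = 9·1 = 9 ≡ 9 (mod 11).
Step 5: correct position 4: c_4 = r_4 − e = 0 − 9 ≡ 2 (mod 11). Hence c = [3, 10, 9, 2, 0].
  Check: interpolating c through the α_i gives m(x) = 6 + 5·x (degree < 2) with m(α_i) = c_i for every i, so c is indeed a codeword.
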